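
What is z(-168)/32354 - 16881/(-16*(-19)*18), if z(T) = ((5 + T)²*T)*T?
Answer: 97686097699/4215264 ≈ 23174.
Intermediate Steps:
z(T) = T²*(5 + T)² (z(T) = (T*(5 + T)²)*T = T²*(5 + T)²)
z(-168)/32354 - 16881/(-16*(-19)*18) = ((-168)²*(5 - 168)²)/32354 - 16881/(-16*(-19)*18) = (28224*(-163)²)*(1/32354) - 16881/(304*18) = (28224*26569)*(1/32354) - 16881/5472 = 749883456*(1/32354) - 16881*1/5472 = 53563104/2311 - 5627/1824 = 97686097699/4215264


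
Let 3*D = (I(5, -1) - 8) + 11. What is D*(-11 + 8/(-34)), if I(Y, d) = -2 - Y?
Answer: 764/51 ≈ 14.980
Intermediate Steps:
D = -4/3 (D = (((-2 - 1*5) - 8) + 11)/3 = (((-2 - 5) - 8) + 11)/3 = ((-7 - 8) + 11)/3 = (-15 + 11)/3 = (1/3)*(-4) = -4/3 ≈ -1.3333)
D*(-11 + 8/(-34)) = -4*(-11 + 8/(-34))/3 = -4*(-11 + 8*(-1/34))/3 = -4*(-11 - 4/17)/3 = -4/3*(-191/17) = 764/51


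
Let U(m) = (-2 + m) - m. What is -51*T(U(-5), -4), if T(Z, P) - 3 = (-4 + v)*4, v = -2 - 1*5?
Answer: 2091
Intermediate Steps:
U(m) = -2
v = -7 (v = -2 - 5 = -7)
T(Z, P) = -41 (T(Z, P) = 3 + (-4 - 7)*4 = 3 - 11*4 = 3 - 44 = -41)
-51*T(U(-5), -4) = -51*(-41) = 2091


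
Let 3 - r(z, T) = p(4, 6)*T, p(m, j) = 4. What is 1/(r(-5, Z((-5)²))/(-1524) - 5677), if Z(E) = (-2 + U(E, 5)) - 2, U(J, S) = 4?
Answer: -508/2883917 ≈ -0.00017615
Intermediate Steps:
Z(E) = 0 (Z(E) = (-2 + 4) - 2 = 2 - 2 = 0)
r(z, T) = 3 - 4*T
1/(r(-5, Z((-5)²))/(-1524) - 5677) = 1/((3 - 4*0)/(-1524) - 5677) = 1/((3 + 0)*(-1/1524) - 5677) = 1/(3*(-1/1524) - 5677) = 1/(-1/508 - 5677) = 1/(-2883917/508) = -508/2883917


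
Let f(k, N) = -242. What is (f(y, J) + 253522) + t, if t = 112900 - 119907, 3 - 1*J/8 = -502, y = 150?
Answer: 246273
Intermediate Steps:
J = 4040 (J = 24 - 8*(-502) = 24 + 4016 = 4040)
t = -7007
(f(y, J) + 253522) + t = (-242 + 253522) - 7007 = 253280 - 7007 = 246273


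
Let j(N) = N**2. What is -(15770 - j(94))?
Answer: -6934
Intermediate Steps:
-(15770 - j(94)) = -(15770 - 1*94**2) = -(15770 - 1*8836) = -(15770 - 8836) = -1*6934 = -6934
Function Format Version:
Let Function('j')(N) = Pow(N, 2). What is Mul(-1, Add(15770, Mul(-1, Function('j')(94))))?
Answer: -6934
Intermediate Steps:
Mul(-1, Add(15770, Mul(-1, Function('j')(94)))) = Mul(-1, Add(15770, Mul(-1, Pow(94, 2)))) = Mul(-1, Add(15770, Mul(-1, 8836))) = Mul(-1, Add(15770, -8836)) = Mul(-1, 6934) = -6934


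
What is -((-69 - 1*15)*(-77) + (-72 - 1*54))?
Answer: -6342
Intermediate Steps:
-((-69 - 1*15)*(-77) + (-72 - 1*54)) = -((-69 - 15)*(-77) + (-72 - 54)) = -(-84*(-77) - 126) = -(6468 - 126) = -1*6342 = -6342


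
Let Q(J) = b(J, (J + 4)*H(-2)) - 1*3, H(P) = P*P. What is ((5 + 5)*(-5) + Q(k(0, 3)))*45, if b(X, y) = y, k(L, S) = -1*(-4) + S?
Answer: -405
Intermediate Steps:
H(P) = P²
k(L, S) = 4 + S
Q(J) = 13 + 4*J (Q(J) = (J + 4)*(-2)² - 1*3 = (4 + J)*4 - 3 = (16 + 4*J) - 3 = 13 + 4*J)
((5 + 5)*(-5) + Q(k(0, 3)))*45 = ((5 + 5)*(-5) + (13 + 4*(4 + 3)))*45 = (10*(-5) + (13 + 4*7))*45 = (-50 + (13 + 28))*45 = (-50 + 41)*45 = -9*45 = -405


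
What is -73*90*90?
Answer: -591300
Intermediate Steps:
-73*90*90 = -6570*90 = -591300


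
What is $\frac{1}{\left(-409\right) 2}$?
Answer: $- \frac{1}{818} \approx -0.0012225$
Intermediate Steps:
$\frac{1}{\left(-409\right) 2} = \frac{1}{-818} = - \frac{1}{818}$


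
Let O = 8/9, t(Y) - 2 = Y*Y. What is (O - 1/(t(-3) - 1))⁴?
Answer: 25411681/65610000 ≈ 0.38731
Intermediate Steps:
t(Y) = 2 + Y² (t(Y) = 2 + Y*Y = 2 + Y²)
O = 8/9 (O = 8*(⅑) = 8/9 ≈ 0.88889)
(O - 1/(t(-3) - 1))⁴ = (8/9 - 1/((2 + (-3)²) - 1))⁴ = (8/9 - 1/((2 + 9) - 1))⁴ = (8/9 - 1/(11 - 1))⁴ = (8/9 - 1/10)⁴ = (8/9 - 1*⅒)⁴ = (8/9 - ⅒)⁴ = (71/90)⁴ = 25411681/65610000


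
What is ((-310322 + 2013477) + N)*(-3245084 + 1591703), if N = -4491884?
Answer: 4610831542749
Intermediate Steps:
((-310322 + 2013477) + N)*(-3245084 + 1591703) = ((-310322 + 2013477) - 4491884)*(-3245084 + 1591703) = (1703155 - 4491884)*(-1653381) = -2788729*(-1653381) = 4610831542749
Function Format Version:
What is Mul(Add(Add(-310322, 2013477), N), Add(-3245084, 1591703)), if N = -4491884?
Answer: 4610831542749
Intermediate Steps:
Mul(Add(Add(-310322, 2013477), N), Add(-3245084, 1591703)) = Mul(Add(Add(-310322, 2013477), -4491884), Add(-3245084, 1591703)) = Mul(Add(1703155, -4491884), -1653381) = Mul(-2788729, -1653381) = 4610831542749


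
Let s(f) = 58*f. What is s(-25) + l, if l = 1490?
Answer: 40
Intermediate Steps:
s(-25) + l = 58*(-25) + 1490 = -1450 + 1490 = 40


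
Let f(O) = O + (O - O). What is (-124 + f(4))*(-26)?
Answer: 3120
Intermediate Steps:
f(O) = O (f(O) = O + 0 = O)
(-124 + f(4))*(-26) = (-124 + 4)*(-26) = -120*(-26) = 3120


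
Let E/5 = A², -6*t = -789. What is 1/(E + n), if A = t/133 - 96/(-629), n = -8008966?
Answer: -27993974596/224202608409890891 ≈ -1.2486e-7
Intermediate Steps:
t = 263/2 (t = -⅙*(-789) = 263/2 ≈ 131.50)
A = 190963/167314 (A = (263/2)/133 - 96/(-629) = (263/2)*(1/133) - 96*(-1/629) = 263/266 + 96/629 = 190963/167314 ≈ 1.1413)
E = 182334336845/27993974596 (E = 5*(190963/167314)² = 5*(36466867369/27993974596) = 182334336845/27993974596 ≈ 6.5133)
1/(E + n) = 1/(182334336845/27993974596 - 8008966) = 1/(-224202608409890891/27993974596) = -27993974596/224202608409890891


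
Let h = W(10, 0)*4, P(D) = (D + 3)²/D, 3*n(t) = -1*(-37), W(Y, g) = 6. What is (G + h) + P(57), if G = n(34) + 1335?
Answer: 81766/57 ≈ 1434.5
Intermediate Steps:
n(t) = 37/3 (n(t) = (-1*(-37))/3 = (⅓)*37 = 37/3)
P(D) = (3 + D)²/D
h = 24 (h = 6*4 = 24)
G = 4042/3 (G = 37/3 + 1335 = 4042/3 ≈ 1347.3)
(G + h) + P(57) = (4042/3 + 24) + (3 + 57)²/57 = 4114/3 + (1/57)*60² = 4114/3 + (1/57)*3600 = 4114/3 + 1200/19 = 81766/57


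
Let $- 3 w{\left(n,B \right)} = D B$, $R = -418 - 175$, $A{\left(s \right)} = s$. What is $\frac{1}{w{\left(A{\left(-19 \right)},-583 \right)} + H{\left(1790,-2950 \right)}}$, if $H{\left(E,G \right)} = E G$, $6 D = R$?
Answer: $- \frac{18}{95394719} \approx -1.8869 \cdot 10^{-7}$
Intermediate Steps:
$R = -593$ ($R = -418 - 175 = -593$)
$D = - \frac{593}{6}$ ($D = \frac{1}{6} \left(-593\right) = - \frac{593}{6} \approx -98.833$)
$w{\left(n,B \right)} = \frac{593 B}{18}$ ($w{\left(n,B \right)} = - \frac{\left(- \frac{593}{6}\right) B}{3} = \frac{593 B}{18}$)
$\frac{1}{w{\left(A{\left(-19 \right)},-583 \right)} + H{\left(1790,-2950 \right)}} = \frac{1}{\frac{593}{18} \left(-583\right) + 1790 \left(-2950\right)} = \frac{1}{- \frac{345719}{18} - 5280500} = \frac{1}{- \frac{95394719}{18}} = - \frac{18}{95394719}$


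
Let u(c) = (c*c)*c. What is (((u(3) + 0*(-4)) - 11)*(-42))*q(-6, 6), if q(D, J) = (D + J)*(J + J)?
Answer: 0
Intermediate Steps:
u(c) = c**3 (u(c) = c**2*c = c**3)
q(D, J) = 2*J*(D + J) (q(D, J) = (D + J)*(2*J) = 2*J*(D + J))
(((u(3) + 0*(-4)) - 11)*(-42))*q(-6, 6) = (((3**3 + 0*(-4)) - 11)*(-42))*(2*6*(-6 + 6)) = (((27 + 0) - 11)*(-42))*(2*6*0) = ((27 - 11)*(-42))*0 = (16*(-42))*0 = -672*0 = 0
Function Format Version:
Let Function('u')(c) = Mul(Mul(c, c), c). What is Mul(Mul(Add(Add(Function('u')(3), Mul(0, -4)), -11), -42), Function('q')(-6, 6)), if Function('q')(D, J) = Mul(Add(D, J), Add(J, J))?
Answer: 0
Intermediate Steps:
Function('u')(c) = Pow(c, 3) (Function('u')(c) = Mul(Pow(c, 2), c) = Pow(c, 3))
Function('q')(D, J) = Mul(2, J, Add(D, J)) (Function('q')(D, J) = Mul(Add(D, J), Mul(2, J)) = Mul(2, J, Add(D, J)))
Mul(Mul(Add(Add(Function('u')(3), Mul(0, -4)), -11), -42), Function('q')(-6, 6)) = Mul(Mul(Add(Add(Pow(3, 3), Mul(0, -4)), -11), -42), Mul(2, 6, Add(-6, 6))) = Mul(Mul(Add(Add(27, 0), -11), -42), Mul(2, 6, 0)) = Mul(Mul(Add(27, -11), -42), 0) = Mul(Mul(16, -42), 0) = Mul(-672, 0) = 0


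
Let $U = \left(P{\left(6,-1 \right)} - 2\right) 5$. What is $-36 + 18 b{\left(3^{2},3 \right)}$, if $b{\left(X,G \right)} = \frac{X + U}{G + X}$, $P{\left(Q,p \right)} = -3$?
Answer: $-60$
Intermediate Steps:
$U = -25$ ($U = \left(-3 - 2\right) 5 = \left(-5\right) 5 = -25$)
$b{\left(X,G \right)} = \frac{-25 + X}{G + X}$ ($b{\left(X,G \right)} = \frac{X - 25}{G + X} = \frac{-25 + X}{G + X}$)
$-36 + 18 b{\left(3^{2},3 \right)} = -36 + 18 \frac{-25 + 3^{2}}{3 + 3^{2}} = -36 + 18 \frac{-25 + 9}{3 + 9} = -36 + 18 \cdot \frac{1}{12} \left(-16\right) = -36 + 18 \left(- \frac{4}{3}\right) = -36 - 24 = -60$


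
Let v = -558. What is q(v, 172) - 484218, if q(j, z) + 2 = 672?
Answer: -483548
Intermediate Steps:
q(j, z) = 670 (q(j, z) = -2 + 672 = 670)
q(v, 172) - 484218 = 670 - 484218 = -483548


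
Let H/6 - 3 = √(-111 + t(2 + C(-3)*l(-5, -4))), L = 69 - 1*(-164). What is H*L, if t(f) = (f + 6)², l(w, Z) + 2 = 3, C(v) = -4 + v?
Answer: 4194 + 1398*I*√110 ≈ 4194.0 + 14662.0*I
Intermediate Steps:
l(w, Z) = 1 (l(w, Z) = -2 + 3 = 1)
t(f) = (6 + f)²
L = 233 (L = 69 + 164 = 233)
H = 18 + 6*I*√110 (H = 18 + 6*√(-111 + (6 + (2 + (-4 - 3)*1))²) = 18 + 6*√(-111 + (6 + (2 - 7*1))²) = 18 + 6*√(-111 + (6 + (2 - 7))²) = 18 + 6*√(-111 + (6 - 5)²) = 18 + 6*√(-111 + 1²) = 18 + 6*√(-111 + 1) = 18 + 6*√(-110) = 18 + 6*(I*√110) = 18 + 6*I*√110 ≈ 18.0 + 62.929*I)
H*L = (18 + 6*I*√110)*233 = 4194 + 1398*I*√110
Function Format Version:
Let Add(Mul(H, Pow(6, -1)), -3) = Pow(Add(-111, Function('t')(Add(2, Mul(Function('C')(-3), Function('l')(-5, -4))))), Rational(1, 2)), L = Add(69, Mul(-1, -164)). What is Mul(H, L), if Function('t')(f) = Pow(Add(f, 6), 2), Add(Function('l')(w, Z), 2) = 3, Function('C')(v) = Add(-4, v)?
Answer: Add(4194, Mul(1398, I, Pow(110, Rational(1, 2)))) ≈ Add(4194.0, Mul(14662., I))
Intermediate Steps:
Function('l')(w, Z) = 1 (Function('l')(w, Z) = Add(-2, 3) = 1)
Function('t')(f) = Pow(Add(6, f), 2)
L = 233 (L = Add(69, 164) = 233)
H = Add(18, Mul(6, I, Pow(110, Rational(1, 2)))) (H = Add(18, Mul(6, Pow(Add(-111, Pow(Add(6, Add(2, Mul(Add(-4, -3), 1))), 2)), Rational(1, 2)))) = Add(18, Mul(6, Pow(Add(-111, Pow(Add(6, Add(2, Mul(-7, 1))), 2)), Rational(1, 2)))) = Add(18, Mul(6, Pow(Add(-111, Pow(Add(6, Add(2, -7)), 2)), Rational(1, 2)))) = Add(18, Mul(6, Pow(Add(-111, Pow(Add(6, -5), 2)), Rational(1, 2)))) = Add(18, Mul(6, Pow(Add(-111, Pow(1, 2)), Rational(1, 2)))) = Add(18, Mul(6, Pow(Add(-111, 1), Rational(1, 2)))) = Add(18, Mul(6, Pow(-110, Rational(1, 2)))) = Add(18, Mul(6, Mul(I, Pow(110, Rational(1, 2))))) = Add(18, Mul(6, I, Pow(110, Rational(1, 2)))) ≈ Add(18.000, Mul(62.929, I)))
Mul(H, L) = Mul(Add(18, Mul(6, I, Pow(110, Rational(1, 2)))), 233) = Add(4194, Mul(1398, I, Pow(110, Rational(1, 2))))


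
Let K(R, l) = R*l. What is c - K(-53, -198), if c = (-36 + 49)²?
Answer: -10325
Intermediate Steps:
c = 169 (c = 13² = 169)
c - K(-53, -198) = 169 - (-53)*(-198) = 169 - 1*10494 = 169 - 10494 = -10325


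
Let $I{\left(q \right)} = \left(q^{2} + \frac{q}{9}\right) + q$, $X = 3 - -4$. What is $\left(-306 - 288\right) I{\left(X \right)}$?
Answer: $-33726$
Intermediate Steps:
$X = 7$ ($X = 3 + 4 = 7$)
$I{\left(q \right)} = q^{2} + \frac{10 q}{9}$ ($I{\left(q \right)} = \left(q^{2} + \frac{q}{9}\right) + q = q^{2} + \frac{10 q}{9}$)
$\left(-306 - 288\right) I{\left(X \right)} = \left(-306 - 288\right) \frac{1}{9} \cdot 7 \left(10 + 9 \cdot 7\right) = - 594 \cdot \frac{1}{9} \cdot 7 \left(10 + 63\right) = - 594 \cdot \frac{1}{9} \cdot 7 \cdot 73 = \left(-594\right) \frac{511}{9} = -33726$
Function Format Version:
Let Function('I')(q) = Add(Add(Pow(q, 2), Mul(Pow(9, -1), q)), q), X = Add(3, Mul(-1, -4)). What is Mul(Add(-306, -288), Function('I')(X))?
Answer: -33726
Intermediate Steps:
X = 7 (X = Add(3, 4) = 7)
Function('I')(q) = Add(Pow(q, 2), Mul(Rational(10, 9), q)) (Function('I')(q) = Add(Add(Pow(q, 2), Mul(Rational(1, 9), q)), q) = Add(Pow(q, 2), Mul(Rational(10, 9), q)))
Mul(Add(-306, -288), Function('I')(X)) = Mul(Add(-306, -288), Mul(Rational(1, 9), 7, Add(10, Mul(9, 7)))) = Mul(-594, Mul(Rational(1, 9), 7, Add(10, 63))) = Mul(-594, Mul(Rational(1, 9), 7, 73)) = Mul(-594, Rational(511, 9)) = -33726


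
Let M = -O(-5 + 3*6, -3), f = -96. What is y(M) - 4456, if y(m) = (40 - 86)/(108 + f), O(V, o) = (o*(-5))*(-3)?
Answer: -26759/6 ≈ -4459.8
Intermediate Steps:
O(V, o) = 15*o (O(V, o) = -5*o*(-3) = 15*o)
M = 45 (M = -15*(-3) = -1*(-45) = 45)
y(m) = -23/6 (y(m) = (40 - 86)/(108 - 96) = -46/12 = -46*1/12 = -23/6)
y(M) - 4456 = -23/6 - 4456 = -26759/6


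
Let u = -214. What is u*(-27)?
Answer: 5778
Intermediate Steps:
u*(-27) = -214*(-27) = 5778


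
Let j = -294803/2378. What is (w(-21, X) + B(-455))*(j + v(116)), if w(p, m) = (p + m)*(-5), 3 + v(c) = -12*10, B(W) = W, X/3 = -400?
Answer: -1659114025/1189 ≈ -1.3954e+6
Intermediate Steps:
X = -1200 (X = 3*(-400) = -1200)
j = -294803/2378 (j = -294803*1/2378 = -294803/2378 ≈ -123.97)
v(c) = -123 (v(c) = -3 - 12*10 = -3 - 120 = -123)
w(p, m) = -5*m - 5*p (w(p, m) = (m + p)*(-5) = -5*m - 5*p)
(w(-21, X) + B(-455))*(j + v(116)) = ((-5*(-1200) - 5*(-21)) - 455)*(-294803/2378 - 123) = ((6000 + 105) - 455)*(-587297/2378) = (6105 - 455)*(-587297/2378) = 5650*(-587297/2378) = -1659114025/1189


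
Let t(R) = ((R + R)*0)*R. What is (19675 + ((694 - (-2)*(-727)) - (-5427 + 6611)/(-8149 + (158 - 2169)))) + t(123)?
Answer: 12011099/635 ≈ 18915.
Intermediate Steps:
t(R) = 0 (t(R) = ((2*R)*0)*R = 0*R = 0)
(19675 + ((694 - (-2)*(-727)) - (-5427 + 6611)/(-8149 + (158 - 2169)))) + t(123) = (19675 + ((694 - (-2)*(-727)) - (-5427 + 6611)/(-8149 + (158 - 2169)))) + 0 = (19675 + ((694 - 1*1454) - 1184/(-8149 - 2011))) + 0 = (19675 + ((694 - 1454) - 1184/(-10160))) + 0 = (19675 + (-760 - 1184*(-1)/10160)) + 0 = (19675 + (-760 - 1*(-74/635))) + 0 = (19675 + (-760 + 74/635)) + 0 = (19675 - 482526/635) + 0 = 12011099/635 + 0 = 12011099/635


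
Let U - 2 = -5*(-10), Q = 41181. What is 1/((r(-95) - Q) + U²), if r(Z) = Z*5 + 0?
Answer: -1/38952 ≈ -2.5673e-5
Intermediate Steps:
r(Z) = 5*Z (r(Z) = 5*Z + 0 = 5*Z)
U = 52 (U = 2 - 5*(-10) = 2 + 50 = 52)
1/((r(-95) - Q) + U²) = 1/((5*(-95) - 1*41181) + 52²) = 1/((-475 - 41181) + 2704) = 1/(-41656 + 2704) = 1/(-38952) = -1/38952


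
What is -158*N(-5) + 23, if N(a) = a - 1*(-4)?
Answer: 181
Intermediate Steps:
N(a) = 4 + a (N(a) = a + 4 = 4 + a)
-158*N(-5) + 23 = -158*(4 - 5) + 23 = -158*(-1) + 23 = 158 + 23 = 181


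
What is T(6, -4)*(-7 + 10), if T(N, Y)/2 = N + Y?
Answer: 12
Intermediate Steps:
T(N, Y) = 2*N + 2*Y (T(N, Y) = 2*(N + Y) = 2*N + 2*Y)
T(6, -4)*(-7 + 10) = (2*6 + 2*(-4))*(-7 + 10) = (12 - 8)*3 = 4*3 = 12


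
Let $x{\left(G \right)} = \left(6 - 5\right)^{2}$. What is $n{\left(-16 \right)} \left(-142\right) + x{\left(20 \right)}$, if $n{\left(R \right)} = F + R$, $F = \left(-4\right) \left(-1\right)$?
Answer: $1705$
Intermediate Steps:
$x{\left(G \right)} = 1$ ($x{\left(G \right)} = 1^{2} = 1$)
$F = 4$
$n{\left(R \right)} = 4 + R$
$n{\left(-16 \right)} \left(-142\right) + x{\left(20 \right)} = \left(4 - 16\right) \left(-142\right) + 1 = \left(-12\right) \left(-142\right) + 1 = 1704 + 1 = 1705$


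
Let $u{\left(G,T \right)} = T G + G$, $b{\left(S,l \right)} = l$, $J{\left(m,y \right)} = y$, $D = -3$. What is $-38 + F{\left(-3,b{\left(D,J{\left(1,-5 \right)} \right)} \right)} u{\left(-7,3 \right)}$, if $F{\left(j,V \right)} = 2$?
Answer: $-94$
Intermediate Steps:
$u{\left(G,T \right)} = G + G T$ ($u{\left(G,T \right)} = G T + G = G + G T$)
$-38 + F{\left(-3,b{\left(D,J{\left(1,-5 \right)} \right)} \right)} u{\left(-7,3 \right)} = -38 + 2 \left(- 7 \left(1 + 3\right)\right) = -38 + 2 \left(\left(-7\right) 4\right) = -38 + 2 \left(-28\right) = -38 - 56 = -94$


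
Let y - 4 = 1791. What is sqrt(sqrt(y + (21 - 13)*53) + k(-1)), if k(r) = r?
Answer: sqrt(-1 + sqrt(2219)) ≈ 6.7902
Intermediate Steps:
y = 1795 (y = 4 + 1791 = 1795)
sqrt(sqrt(y + (21 - 13)*53) + k(-1)) = sqrt(sqrt(1795 + (21 - 13)*53) - 1) = sqrt(sqrt(1795 + 8*53) - 1) = sqrt(sqrt(1795 + 424) - 1) = sqrt(sqrt(2219) - 1) = sqrt(-1 + sqrt(2219))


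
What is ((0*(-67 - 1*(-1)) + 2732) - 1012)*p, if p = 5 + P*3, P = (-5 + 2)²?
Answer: 55040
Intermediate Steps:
P = 9 (P = (-3)² = 9)
p = 32 (p = 5 + 9*3 = 5 + 27 = 32)
((0*(-67 - 1*(-1)) + 2732) - 1012)*p = ((0*(-67 - 1*(-1)) + 2732) - 1012)*32 = ((0*(-67 + 1) + 2732) - 1012)*32 = ((0*(-66) + 2732) - 1012)*32 = ((0 + 2732) - 1012)*32 = (2732 - 1012)*32 = 1720*32 = 55040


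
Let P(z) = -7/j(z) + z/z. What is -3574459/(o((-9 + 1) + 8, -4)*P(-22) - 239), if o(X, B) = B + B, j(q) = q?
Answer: 39319049/2745 ≈ 14324.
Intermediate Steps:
o(X, B) = 2*B
P(z) = 1 - 7/z (P(z) = -7/z + z/z = -7/z + 1 = 1 - 7/z)
-3574459/(o((-9 + 1) + 8, -4)*P(-22) - 239) = -3574459/((2*(-4))*((-7 - 22)/(-22)) - 239) = -3574459/(-(-4)*(-29)/11 - 239) = -3574459/(-8*29/22 - 239) = -3574459/(-116/11 - 239) = -3574459/(-2745/11) = -3574459*(-11/2745) = 39319049/2745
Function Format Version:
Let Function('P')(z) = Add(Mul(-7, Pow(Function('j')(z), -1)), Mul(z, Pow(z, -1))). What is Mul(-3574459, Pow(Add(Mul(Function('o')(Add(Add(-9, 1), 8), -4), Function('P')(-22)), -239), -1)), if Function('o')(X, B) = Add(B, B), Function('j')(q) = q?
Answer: Rational(39319049, 2745) ≈ 14324.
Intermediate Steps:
Function('o')(X, B) = Mul(2, B)
Function('P')(z) = Add(1, Mul(-7, Pow(z, -1))) (Function('P')(z) = Add(Mul(-7, Pow(z, -1)), Mul(z, Pow(z, -1))) = Add(Mul(-7, Pow(z, -1)), 1) = Add(1, Mul(-7, Pow(z, -1))))
Mul(-3574459, Pow(Add(Mul(Function('o')(Add(Add(-9, 1), 8), -4), Function('P')(-22)), -239), -1)) = Mul(-3574459, Pow(Add(Mul(Mul(2, -4), Mul(Pow(-22, -1), Add(-7, -22))), -239), -1)) = Mul(-3574459, Pow(Add(Mul(-8, Mul(Rational(-1, 22), -29)), -239), -1)) = Mul(-3574459, Pow(Add(Mul(-8, Rational(29, 22)), -239), -1)) = Mul(-3574459, Pow(Add(Rational(-116, 11), -239), -1)) = Mul(-3574459, Pow(Rational(-2745, 11), -1)) = Mul(-3574459, Rational(-11, 2745)) = Rational(39319049, 2745)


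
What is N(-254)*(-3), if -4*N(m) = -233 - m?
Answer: 63/4 ≈ 15.750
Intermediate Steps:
N(m) = 233/4 + m/4 (N(m) = -(-233 - m)/4 = 233/4 + m/4)
N(-254)*(-3) = (233/4 + (¼)*(-254))*(-3) = (233/4 - 127/2)*(-3) = -21/4*(-3) = 63/4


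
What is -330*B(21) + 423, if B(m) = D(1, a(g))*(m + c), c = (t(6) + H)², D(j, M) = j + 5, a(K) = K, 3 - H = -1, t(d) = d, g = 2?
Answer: -239157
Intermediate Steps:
H = 4 (H = 3 - 1*(-1) = 3 + 1 = 4)
D(j, M) = 5 + j
c = 100 (c = (6 + 4)² = 10² = 100)
B(m) = 600 + 6*m (B(m) = (5 + 1)*(m + 100) = 6*(100 + m) = 600 + 6*m)
-330*B(21) + 423 = -330*(600 + 6*21) + 423 = -330*(600 + 126) + 423 = -330*726 + 423 = -239580 + 423 = -239157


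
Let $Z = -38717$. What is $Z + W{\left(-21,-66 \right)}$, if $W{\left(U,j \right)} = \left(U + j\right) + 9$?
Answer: $-38795$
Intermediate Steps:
$W{\left(U,j \right)} = 9 + U + j$
$Z + W{\left(-21,-66 \right)} = -38717 - 78 = -38795$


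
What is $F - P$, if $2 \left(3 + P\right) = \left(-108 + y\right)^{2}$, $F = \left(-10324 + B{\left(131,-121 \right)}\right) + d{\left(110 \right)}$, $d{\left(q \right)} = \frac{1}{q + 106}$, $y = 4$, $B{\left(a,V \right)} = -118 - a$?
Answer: $- \frac{3451247}{216} \approx -15978.0$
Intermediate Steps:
$d{\left(q \right)} = \frac{1}{106 + q}$
$F = - \frac{2283767}{216}$ ($F = \left(-10324 - 249\right) + \frac{1}{106 + 110} = \left(-10324 - 249\right) + \frac{1}{216} = -10573 + \frac{1}{216} = - \frac{2283767}{216} \approx -10573.0$)
$P = 5405$ ($P = -3 + \frac{\left(-108 + 4\right)^{2}}{2} = -3 + \frac{\left(-104\right)^{2}}{2} = -3 + \frac{1}{2} \cdot 10816 = -3 + 5408 = 5405$)
$F - P = - \frac{2283767}{216} - 5405 = - \frac{3451247}{216}$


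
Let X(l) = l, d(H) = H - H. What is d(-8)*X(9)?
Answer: 0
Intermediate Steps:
d(H) = 0
d(-8)*X(9) = 0*9 = 0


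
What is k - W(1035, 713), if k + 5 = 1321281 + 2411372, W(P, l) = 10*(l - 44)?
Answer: 3725958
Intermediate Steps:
W(P, l) = -440 + 10*l (W(P, l) = 10*(-44 + l) = -440 + 10*l)
k = 3732648 (k = -5 + (1321281 + 2411372) = -5 + 3732653 = 3732648)
k - W(1035, 713) = 3732648 - (-440 + 10*713) = 3732648 - (-440 + 7130) = 3732648 - 1*6690 = 3732648 - 6690 = 3725958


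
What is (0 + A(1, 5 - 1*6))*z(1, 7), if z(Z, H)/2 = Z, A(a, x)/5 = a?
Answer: 10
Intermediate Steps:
A(a, x) = 5*a
z(Z, H) = 2*Z
(0 + A(1, 5 - 1*6))*z(1, 7) = (0 + 5*1)*(2*1) = (0 + 5)*2 = 5*2 = 10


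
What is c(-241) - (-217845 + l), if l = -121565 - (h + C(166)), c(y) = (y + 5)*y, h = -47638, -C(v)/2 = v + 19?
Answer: 348278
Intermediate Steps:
C(v) = -38 - 2*v (C(v) = -2*(v + 19) = -2*(19 + v) = -38 - 2*v)
c(y) = y*(5 + y) (c(y) = (5 + y)*y = y*(5 + y))
l = -73557 (l = -121565 - (-47638 + (-38 - 2*166)) = -121565 - (-47638 + (-38 - 332)) = -121565 - (-47638 - 370) = -121565 - 1*(-48008) = -121565 + 48008 = -73557)
c(-241) - (-217845 + l) = -241*(5 - 241) - (-217845 - 73557) = -241*(-236) - 1*(-291402) = 56876 + 291402 = 348278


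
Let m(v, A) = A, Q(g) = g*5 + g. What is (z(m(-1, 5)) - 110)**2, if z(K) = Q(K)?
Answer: 6400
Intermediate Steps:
Q(g) = 6*g (Q(g) = 5*g + g = 6*g)
z(K) = 6*K
(z(m(-1, 5)) - 110)**2 = (6*5 - 110)**2 = (30 - 110)**2 = (-80)**2 = 6400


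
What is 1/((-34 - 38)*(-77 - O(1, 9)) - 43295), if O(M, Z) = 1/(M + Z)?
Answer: -5/188719 ≈ -2.6494e-5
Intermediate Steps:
1/((-34 - 38)*(-77 - O(1, 9)) - 43295) = 1/((-34 - 38)*(-77 - 1/(1 + 9)) - 43295) = 1/(-72*(-77 - 1/10) - 43295) = 1/(-72*(-77 - 1*⅒) - 43295) = 1/(-72*(-77 - ⅒) - 43295) = 1/(-72*(-771/10) - 43295) = 1/(27756/5 - 43295) = 1/(-188719/5) = -5/188719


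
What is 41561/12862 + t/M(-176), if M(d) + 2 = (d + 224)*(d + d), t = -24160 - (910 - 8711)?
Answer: 32596687/7762217 ≈ 4.1994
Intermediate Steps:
t = -16359 (t = -24160 - 1*(-7801) = -24160 + 7801 = -16359)
M(d) = -2 + 2*d*(224 + d) (M(d) = -2 + (d + 224)*(d + d) = -2 + (224 + d)*(2*d) = -2 + 2*d*(224 + d))
41561/12862 + t/M(-176) = 41561/12862 - 16359/(-2 + 2*(-176)**2 + 448*(-176)) = 41561*(1/12862) - 16359/(-2 + 2*30976 - 78848) = 41561/12862 - 16359/(-2 + 61952 - 78848) = 41561/12862 - 16359/(-16898) = 41561/12862 - 16359*(-1/16898) = 41561/12862 + 2337/2414 = 32596687/7762217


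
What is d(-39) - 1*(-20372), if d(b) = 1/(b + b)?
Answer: 1589015/78 ≈ 20372.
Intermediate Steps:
d(b) = 1/(2*b)
d(-39) - 1*(-20372) = (½)/(-39) - 1*(-20372) = (½)*(-1/39) + 20372 = -1/78 + 20372 = 1589015/78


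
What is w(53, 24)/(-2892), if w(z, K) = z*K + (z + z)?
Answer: -689/1446 ≈ -0.47649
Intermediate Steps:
w(z, K) = 2*z + K*z (w(z, K) = K*z + 2*z = 2*z + K*z)
w(53, 24)/(-2892) = (53*(2 + 24))/(-2892) = (53*26)*(-1/2892) = 1378*(-1/2892) = -689/1446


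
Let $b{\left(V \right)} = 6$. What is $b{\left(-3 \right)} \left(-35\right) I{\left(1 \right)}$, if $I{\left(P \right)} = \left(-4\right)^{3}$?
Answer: $13440$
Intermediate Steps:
$I{\left(P \right)} = -64$
$b{\left(-3 \right)} \left(-35\right) I{\left(1 \right)} = 6 \left(-35\right) \left(-64\right) = \left(-210\right) \left(-64\right) = 13440$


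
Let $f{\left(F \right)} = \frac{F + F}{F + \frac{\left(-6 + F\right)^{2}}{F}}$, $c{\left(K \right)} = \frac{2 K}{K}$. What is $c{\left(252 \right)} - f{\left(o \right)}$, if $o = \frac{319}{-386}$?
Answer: $\frac{6943225}{3522493} \approx 1.9711$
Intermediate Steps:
$c{\left(K \right)} = 2$
$o = - \frac{319}{386}$ ($o = 319 \left(- \frac{1}{386}\right) = - \frac{319}{386} \approx -0.82642$)
$f{\left(F \right)} = \frac{2 F}{F + \frac{\left(-6 + F\right)^{2}}{F}}$
$c{\left(252 \right)} - f{\left(o \right)} = 2 - \frac{\left(- \frac{319}{386}\right)^{2}}{18 + \left(- \frac{319}{386}\right)^{2} - - \frac{957}{193}} = 2 - \frac{101761}{148996 \left(18 + \frac{101761}{148996} + \frac{957}{193}\right)} = 2 - \frac{101761}{148996 \cdot \frac{3522493}{148996}} = 2 - \frac{101761}{148996} \cdot \frac{148996}{3522493} = 2 - \frac{101761}{3522493} = \frac{6943225}{3522493}$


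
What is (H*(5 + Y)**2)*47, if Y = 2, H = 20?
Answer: 46060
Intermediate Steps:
(H*(5 + Y)**2)*47 = (20*(5 + 2)**2)*47 = (20*7**2)*47 = (20*49)*47 = 980*47 = 46060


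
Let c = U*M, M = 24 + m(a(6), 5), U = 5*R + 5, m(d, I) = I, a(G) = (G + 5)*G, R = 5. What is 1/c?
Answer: 1/870 ≈ 0.0011494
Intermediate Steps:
a(G) = G*(5 + G) (a(G) = (5 + G)*G = G*(5 + G))
U = 30 (U = 5*5 + 5 = 25 + 5 = 30)
M = 29 (M = 24 + 5 = 29)
c = 870 (c = 30*29 = 870)
1/c = 1/870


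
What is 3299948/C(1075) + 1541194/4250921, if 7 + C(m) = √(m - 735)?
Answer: 98195176252210/1237018011 + 6599896*√85/291 ≈ 2.8848e+5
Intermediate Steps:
C(m) = -7 + √(-735 + m) (C(m) = -7 + √(m - 735) = -7 + √(-735 + m))
3299948/C(1075) + 1541194/4250921 = 3299948/(-7 + √(-735 + 1075)) + 1541194/4250921 = 3299948/(-7 + √340) + 1541194*(1/4250921) = 3299948/(-7 + 2*√85) + 1541194/4250921 = 1541194/4250921 + 3299948/(-7 + 2*√85)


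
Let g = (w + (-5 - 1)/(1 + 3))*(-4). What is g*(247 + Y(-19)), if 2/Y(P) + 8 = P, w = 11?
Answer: -253346/27 ≈ -9383.2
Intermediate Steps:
Y(P) = 2/(-8 + P)
g = -38 (g = (11 + (-5 - 1)/(1 + 3))*(-4) = (11 - 6/4)*(-4) = (11 - 6*¼)*(-4) = (11 - 3/2)*(-4) = (19/2)*(-4) = -38)
g*(247 + Y(-19)) = -38*(247 + 2/(-8 - 19)) = -38*(247 + 2/(-27)) = -38*(247 + 2*(-1/27)) = -38*(247 - 2/27) = -38*6667/27 = -253346/27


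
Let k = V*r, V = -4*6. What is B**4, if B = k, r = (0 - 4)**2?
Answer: 21743271936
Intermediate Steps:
r = 16 (r = (-4)**2 = 16)
V = -24
k = -384 (k = -24*16 = -384)
B = -384
B**4 = (-384)**4 = 21743271936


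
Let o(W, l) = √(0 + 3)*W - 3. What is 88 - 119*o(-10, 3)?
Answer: 445 + 1190*√3 ≈ 2506.1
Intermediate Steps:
o(W, l) = -3 + W*√3 (o(W, l) = √3*W - 3 = W*√3 - 3 = -3 + W*√3)
88 - 119*o(-10, 3) = 88 - 119*(-3 - 10*√3) = 88 + (357 + 1190*√3) = 445 + 1190*√3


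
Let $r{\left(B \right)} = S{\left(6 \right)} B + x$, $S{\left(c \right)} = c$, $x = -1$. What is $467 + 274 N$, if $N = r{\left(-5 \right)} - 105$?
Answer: $-36797$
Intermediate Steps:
$r{\left(B \right)} = -1 + 6 B$ ($r{\left(B \right)} = 6 B - 1 = -1 + 6 B$)
$N = -136$ ($N = \left(-1 + 6 \left(-5\right)\right) - 105 = \left(-1 - 30\right) - 105 = -31 - 105 = -136$)
$467 + 274 N = 467 + 274 \left(-136\right) = 467 - 37264 = -36797$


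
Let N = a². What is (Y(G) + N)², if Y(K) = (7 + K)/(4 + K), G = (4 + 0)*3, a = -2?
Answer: 6889/256 ≈ 26.910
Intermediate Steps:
N = 4 (N = (-2)² = 4)
G = 12 (G = 4*3 = 12)
Y(K) = (7 + K)/(4 + K)
(Y(G) + N)² = ((7 + 12)/(4 + 12) + 4)² = (19/16 + 4)² = (83/16)² = 6889/256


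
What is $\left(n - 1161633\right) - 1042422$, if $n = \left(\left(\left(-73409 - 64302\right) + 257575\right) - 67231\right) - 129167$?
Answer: $-2280589$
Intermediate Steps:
$n = -76534$ ($n = \left(\left(-137711 + 257575\right) - 67231\right) - 129167 = \left(119864 - 67231\right) - 129167 = 52633 - 129167 = -76534$)
$\left(n - 1161633\right) - 1042422 = \left(-76534 - 1161633\right) - 1042422 = -1238167 - 1042422 = -2280589$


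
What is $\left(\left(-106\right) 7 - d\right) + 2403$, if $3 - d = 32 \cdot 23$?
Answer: $2394$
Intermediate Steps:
$d = -733$ ($d = 3 - 32 \cdot 23 = 3 - 736 = -733$)
$\left(\left(-106\right) 7 - d\right) + 2403 = \left(\left(-106\right) 7 - -733\right) + 2403 = \left(-742 + 733\right) + 2403 = -9 + 2403 = 2394$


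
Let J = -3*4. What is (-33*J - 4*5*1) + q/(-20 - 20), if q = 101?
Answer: 14939/40 ≈ 373.48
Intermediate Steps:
J = -12
(-33*J - 4*5*1) + q/(-20 - 20) = (-33*(-12) - 4*5*1) + 101/(-20 - 20) = (396 - 20*1) + 101/(-40) = (396 - 20) - 1/40*101 = 376 - 101/40 = 14939/40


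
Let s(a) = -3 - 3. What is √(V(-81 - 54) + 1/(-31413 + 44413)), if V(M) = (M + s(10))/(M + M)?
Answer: √7944170/3900 ≈ 0.72270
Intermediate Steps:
s(a) = -6
V(M) = (-6 + M)/(2*M) (V(M) = (M - 6)/(M + M) = (-6 + M)/((2*M)) = (-6 + M)*(1/(2*M)) = (-6 + M)/(2*M))
√(V(-81 - 54) + 1/(-31413 + 44413)) = √((-6 + (-81 - 54))/(2*(-81 - 54)) + 1/(-31413 + 44413)) = √((½)*(-6 - 135)/(-135) + 1/13000) = √((½)*(-1/135)*(-141) + 1/13000) = √(47/90 + 1/13000) = √(61109/117000) = √7944170/3900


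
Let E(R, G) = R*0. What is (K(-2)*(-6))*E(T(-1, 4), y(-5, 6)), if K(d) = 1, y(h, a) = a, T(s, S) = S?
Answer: 0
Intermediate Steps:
E(R, G) = 0
(K(-2)*(-6))*E(T(-1, 4), y(-5, 6)) = (1*(-6))*0 = -6*0 = 0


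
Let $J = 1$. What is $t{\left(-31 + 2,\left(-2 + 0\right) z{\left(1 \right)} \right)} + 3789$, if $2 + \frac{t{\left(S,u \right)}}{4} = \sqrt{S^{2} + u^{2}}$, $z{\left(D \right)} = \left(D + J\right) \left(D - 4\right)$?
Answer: $3781 + 4 \sqrt{985} \approx 3906.5$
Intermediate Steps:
$z{\left(D \right)} = \left(1 + D\right) \left(-4 + D\right)$ ($z{\left(D \right)} = \left(D + 1\right) \left(D - 4\right) = \left(1 + D\right) \left(-4 + D\right)$)
$t{\left(S,u \right)} = -8 + 4 \sqrt{S^{2} + u^{2}}$
$t{\left(-31 + 2,\left(-2 + 0\right) z{\left(1 \right)} \right)} + 3789 = \left(-8 + 4 \sqrt{\left(-31 + 2\right)^{2} + \left(\left(-2 + 0\right) \left(-4 + 1^{2} - 3\right)\right)^{2}}\right) + 3789 = \left(-8 + 4 \sqrt{\left(-29\right)^{2} + \left(- 2 \left(-4 + 1 - 3\right)\right)^{2}}\right) + 3789 = \left(-8 + 4 \sqrt{841 + \left(\left(-2\right) \left(-6\right)\right)^{2}}\right) + 3789 = \left(-8 + 4 \sqrt{841 + 12^{2}}\right) + 3789 = \left(-8 + 4 \sqrt{841 + 144}\right) + 3789 = \left(-8 + 4 \sqrt{985}\right) + 3789 = 3781 + 4 \sqrt{985}$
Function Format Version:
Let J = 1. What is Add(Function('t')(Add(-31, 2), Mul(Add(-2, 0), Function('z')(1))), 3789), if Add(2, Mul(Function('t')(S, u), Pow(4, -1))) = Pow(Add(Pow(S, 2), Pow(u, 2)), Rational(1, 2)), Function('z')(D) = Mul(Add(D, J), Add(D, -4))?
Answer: Add(3781, Mul(4, Pow(985, Rational(1, 2)))) ≈ 3906.5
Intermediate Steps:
Function('z')(D) = Mul(Add(1, D), Add(-4, D)) (Function('z')(D) = Mul(Add(D, 1), Add(D, -4)) = Mul(Add(1, D), Add(-4, D)))
Function('t')(S, u) = Add(-8, Mul(4, Pow(Add(Pow(S, 2), Pow(u, 2)), Rational(1, 2))))
Add(Function('t')(Add(-31, 2), Mul(Add(-2, 0), Function('z')(1))), 3789) = Add(Add(-8, Mul(4, Pow(Add(Pow(Add(-31, 2), 2), Pow(Mul(Add(-2, 0), Add(-4, Pow(1, 2), Mul(-3, 1))), 2)), Rational(1, 2)))), 3789) = Add(Add(-8, Mul(4, Pow(Add(Pow(-29, 2), Pow(Mul(-2, Add(-4, 1, -3)), 2)), Rational(1, 2)))), 3789) = Add(Add(-8, Mul(4, Pow(Add(841, Pow(Mul(-2, -6), 2)), Rational(1, 2)))), 3789) = Add(Add(-8, Mul(4, Pow(Add(841, Pow(12, 2)), Rational(1, 2)))), 3789) = Add(Add(-8, Mul(4, Pow(Add(841, 144), Rational(1, 2)))), 3789) = Add(Add(-8, Mul(4, Pow(985, Rational(1, 2)))), 3789) = Add(3781, Mul(4, Pow(985, Rational(1, 2))))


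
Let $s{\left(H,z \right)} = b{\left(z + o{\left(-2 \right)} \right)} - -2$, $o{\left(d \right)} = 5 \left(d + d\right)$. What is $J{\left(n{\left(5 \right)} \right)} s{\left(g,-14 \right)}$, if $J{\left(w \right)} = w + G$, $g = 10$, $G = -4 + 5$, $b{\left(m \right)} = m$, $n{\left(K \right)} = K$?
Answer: $-192$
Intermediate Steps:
$o{\left(d \right)} = 10 d$ ($o{\left(d \right)} = 5 \cdot 2 d = 10 d$)
$G = 1$
$J{\left(w \right)} = 1 + w$ ($J{\left(w \right)} = w + 1 = 1 + w$)
$s{\left(H,z \right)} = -18 + z$ ($s{\left(H,z \right)} = \left(z + 10 \left(-2\right)\right) - -2 = \left(z - 20\right) + 2 = \left(-20 + z\right) + 2 = -18 + z$)
$J{\left(n{\left(5 \right)} \right)} s{\left(g,-14 \right)} = \left(1 + 5\right) \left(-18 - 14\right) = 6 \left(-32\right) = -192$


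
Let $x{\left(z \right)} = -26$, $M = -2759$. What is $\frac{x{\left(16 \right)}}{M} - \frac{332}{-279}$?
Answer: $\frac{29782}{24831} \approx 1.1994$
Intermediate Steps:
$\frac{x{\left(16 \right)}}{M} - \frac{332}{-279} = - \frac{26}{-2759} - \frac{332}{-279} = \left(-26\right) \left(- \frac{1}{2759}\right) - - \frac{332}{279} = \frac{26}{2759} + \frac{332}{279} = \frac{29782}{24831}$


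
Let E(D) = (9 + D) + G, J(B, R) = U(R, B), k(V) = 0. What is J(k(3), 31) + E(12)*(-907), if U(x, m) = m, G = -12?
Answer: -8163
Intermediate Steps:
J(B, R) = B
E(D) = -3 + D (E(D) = (9 + D) - 12 = -3 + D)
J(k(3), 31) + E(12)*(-907) = 0 + (-3 + 12)*(-907) = 0 + 9*(-907) = 0 - 8163 = -8163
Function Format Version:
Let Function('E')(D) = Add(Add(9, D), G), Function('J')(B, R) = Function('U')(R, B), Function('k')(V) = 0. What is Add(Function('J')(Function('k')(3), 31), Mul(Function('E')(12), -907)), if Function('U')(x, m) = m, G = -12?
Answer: -8163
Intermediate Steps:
Function('J')(B, R) = B
Function('E')(D) = Add(-3, D) (Function('E')(D) = Add(Add(9, D), -12) = Add(-3, D))
Add(Function('J')(Function('k')(3), 31), Mul(Function('E')(12), -907)) = Add(0, Mul(Add(-3, 12), -907)) = Add(0, Mul(9, -907)) = Add(0, -8163) = -8163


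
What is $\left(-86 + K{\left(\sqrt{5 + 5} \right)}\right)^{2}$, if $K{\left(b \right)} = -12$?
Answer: $9604$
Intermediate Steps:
$\left(-86 + K{\left(\sqrt{5 + 5} \right)}\right)^{2} = \left(-86 - 12\right)^{2} = \left(-98\right)^{2} = 9604$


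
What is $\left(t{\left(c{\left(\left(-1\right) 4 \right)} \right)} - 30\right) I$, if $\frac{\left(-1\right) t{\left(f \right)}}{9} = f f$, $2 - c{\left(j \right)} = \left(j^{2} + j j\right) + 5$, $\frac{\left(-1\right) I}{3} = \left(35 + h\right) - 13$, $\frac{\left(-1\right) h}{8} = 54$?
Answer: $-13597650$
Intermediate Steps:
$h = -432$ ($h = \left(-8\right) 54 = -432$)
$I = 1230$ ($I = - 3 \left(\left(35 - 432\right) - 13\right) = - 3 \left(-397 - 13\right) = \left(-3\right) \left(-410\right) = 1230$)
$c{\left(j \right)} = -3 - 2 j^{2}$ ($c{\left(j \right)} = 2 - \left(\left(j^{2} + j j\right) + 5\right) = 2 - \left(\left(j^{2} + j^{2}\right) + 5\right) = 2 - \left(2 j^{2} + 5\right) = 2 - \left(5 + 2 j^{2}\right) = -3 - 2 j^{2}$)
$t{\left(f \right)} = - 9 f^{2}$ ($t{\left(f \right)} = - 9 f f = - 9 f^{2}$)
$\left(t{\left(c{\left(\left(-1\right) 4 \right)} \right)} - 30\right) I = \left(- 9 \left(-3 - 2 \left(\left(-1\right) 4\right)^{2}\right)^{2} - 30\right) 1230 = \left(- 9 \left(-3 - 2 \left(-4\right)^{2}\right)^{2} - 30\right) 1230 = \left(- 9 \left(-3 - 32\right)^{2} - 30\right) 1230 = \left(- 9 \left(-35\right)^{2} - 30\right) 1230 = \left(\left(-9\right) 1225 - 30\right) 1230 = \left(-11025 - 30\right) 1230 = \left(-11055\right) 1230 = -13597650$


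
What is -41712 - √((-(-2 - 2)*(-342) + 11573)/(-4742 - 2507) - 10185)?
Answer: -41712 - I*√535275366230/7249 ≈ -41712.0 - 100.93*I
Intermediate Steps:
-41712 - √((-(-2 - 2)*(-342) + 11573)/(-4742 - 2507) - 10185) = -41712 - √((-1*(-4)*(-342) + 11573)/(-7249) - 10185) = -41712 - √((4*(-342) + 11573)*(-1/7249) - 10185) = -41712 - √((-1368 + 11573)*(-1/7249) - 10185) = -41712 - √(10205*(-1/7249) - 10185) = -41712 - √(-10205/7249 - 10185) = -41712 - √(-73841270/7249) = -41712 - I*√535275366230/7249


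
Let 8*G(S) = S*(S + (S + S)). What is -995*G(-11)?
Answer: -361185/8 ≈ -45148.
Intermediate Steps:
G(S) = 3*S²/8 (G(S) = (S*(S + (S + S)))/8 = (S*(S + 2*S))/8 = (S*(3*S))/8 = (3*S²)/8 = 3*S²/8)
-995*G(-11) = -2985*(-11)²/8 = -2985*121/8 = -995*363/8 = -361185/8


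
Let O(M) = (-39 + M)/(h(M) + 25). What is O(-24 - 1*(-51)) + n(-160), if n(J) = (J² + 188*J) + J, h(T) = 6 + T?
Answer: -134566/29 ≈ -4640.2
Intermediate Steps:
O(M) = (-39 + M)/(31 + M) (O(M) = (-39 + M)/((6 + M) + 25) = (-39 + M)/(31 + M))
n(J) = J² + 189*J
O(-24 - 1*(-51)) + n(-160) = (-39 + (-24 - 1*(-51)))/(31 + (-24 - 1*(-51))) - 160*(189 - 160) = (-39 + (-24 + 51))/(31 + (-24 + 51)) - 160*29 = (-39 + 27)/(31 + 27) - 4640 = -12/58 - 4640 = (1/58)*(-12) - 4640 = -6/29 - 4640 = -134566/29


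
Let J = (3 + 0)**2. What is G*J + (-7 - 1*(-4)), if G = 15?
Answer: 132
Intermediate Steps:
J = 9 (J = 3**2 = 9)
G*J + (-7 - 1*(-4)) = 15*9 + (-7 - 1*(-4)) = 135 + (-7 + 4) = 135 - 3 = 132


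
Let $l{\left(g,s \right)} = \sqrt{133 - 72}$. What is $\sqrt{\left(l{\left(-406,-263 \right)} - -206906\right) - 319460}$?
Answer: $\sqrt{-112554 + \sqrt{61}} \approx 335.48 i$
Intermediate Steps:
$l{\left(g,s \right)} = \sqrt{61}$
$\sqrt{\left(l{\left(-406,-263 \right)} - -206906\right) - 319460} = \sqrt{\left(\sqrt{61} - -206906\right) - 319460} = \sqrt{\left(\sqrt{61} + 206906\right) - 319460} = \sqrt{\left(206906 + \sqrt{61}\right) - 319460} = \sqrt{-112554 + \sqrt{61}}$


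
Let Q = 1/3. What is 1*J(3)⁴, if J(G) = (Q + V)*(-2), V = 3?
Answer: 160000/81 ≈ 1975.3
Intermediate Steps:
Q = ⅓ (Q = 1*(⅓) = ⅓ ≈ 0.33333)
J(G) = -20/3 (J(G) = (⅓ + 3)*(-2) = (10/3)*(-2) = -20/3)
1*J(3)⁴ = 1*(-20/3)⁴ = 1*(160000/81) = 160000/81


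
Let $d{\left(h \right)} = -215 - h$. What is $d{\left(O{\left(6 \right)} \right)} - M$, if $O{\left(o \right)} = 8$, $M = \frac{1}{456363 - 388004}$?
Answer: $- \frac{15244058}{68359} \approx -223.0$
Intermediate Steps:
$M = \frac{1}{68359} \approx 1.4629 \cdot 10^{-5}$
$d{\left(O{\left(6 \right)} \right)} - M = \left(-215 - 8\right) - \frac{1}{68359} = -223 - \frac{1}{68359} = - \frac{15244058}{68359}$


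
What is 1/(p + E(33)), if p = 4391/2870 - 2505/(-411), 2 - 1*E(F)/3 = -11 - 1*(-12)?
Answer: 393190/4177587 ≈ 0.094119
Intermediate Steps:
E(F) = 3 (E(F) = 6 - 3*(-11 - 1*(-12)) = 6 - 3*(-11 + 12) = 6 - 3*1 = 6 - 3 = 3)
p = 2998017/393190 (p = 4391*(1/2870) - 2505*(-1/411) = 4391/2870 + 835/137 = 2998017/393190 ≈ 7.6249)
1/(p + E(33)) = 1/(2998017/393190 + 3) = 1/(4177587/393190) = 393190/4177587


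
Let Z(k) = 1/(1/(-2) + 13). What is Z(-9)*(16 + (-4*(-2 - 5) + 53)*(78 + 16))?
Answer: 3052/5 ≈ 610.40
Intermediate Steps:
Z(k) = 2/25 (Z(k) = 1/(-½ + 13) = 1/(25/2) = 2/25)
Z(-9)*(16 + (-4*(-2 - 5) + 53)*(78 + 16)) = 2*(16 + (-4*(-2 - 5) + 53)*(78 + 16))/25 = 2*(16 + (-4*(-7) + 53)*94)/25 = 2*(16 + (28 + 53)*94)/25 = 2*(16 + 81*94)/25 = 2*(16 + 7614)/25 = (2/25)*7630 = 3052/5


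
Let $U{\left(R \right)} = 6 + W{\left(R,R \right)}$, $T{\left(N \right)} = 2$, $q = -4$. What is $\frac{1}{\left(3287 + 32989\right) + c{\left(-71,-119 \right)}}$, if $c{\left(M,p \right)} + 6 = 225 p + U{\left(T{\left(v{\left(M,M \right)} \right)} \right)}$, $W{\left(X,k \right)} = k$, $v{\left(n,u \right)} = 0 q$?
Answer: $\frac{1}{9503} \approx 0.00010523$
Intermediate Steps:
$v{\left(n,u \right)} = 0$ ($v{\left(n,u \right)} = 0 \left(-4\right) = 0$)
$U{\left(R \right)} = 6 + R$
$c{\left(M,p \right)} = 2 + 225 p$ ($c{\left(M,p \right)} = -6 + \left(225 p + \left(6 + 2\right)\right) = -6 + \left(225 p + 8\right) = -6 + \left(8 + 225 p\right) = 2 + 225 p$)
$\frac{1}{\left(3287 + 32989\right) + c{\left(-71,-119 \right)}} = \frac{1}{\left(3287 + 32989\right) + \left(2 + 225 \left(-119\right)\right)} = \frac{1}{36276 + \left(2 - 26775\right)} = \frac{1}{36276 - 26773} = \frac{1}{9503}$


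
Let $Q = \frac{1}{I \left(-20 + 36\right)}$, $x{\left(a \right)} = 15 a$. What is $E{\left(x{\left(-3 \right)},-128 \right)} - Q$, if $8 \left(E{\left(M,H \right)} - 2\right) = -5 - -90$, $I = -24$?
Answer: $\frac{4849}{384} \approx 12.628$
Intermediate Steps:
$E{\left(M,H \right)} = \frac{101}{8}$ ($E{\left(M,H \right)} = 2 + \frac{-5 - -90}{8} = 2 + \frac{-5 + 90}{8} = 2 + \frac{1}{8} \cdot 85 = 2 + \frac{85}{8} = \frac{101}{8}$)
$Q = - \frac{1}{384}$ ($Q = \frac{1}{\left(-24\right) \left(-20 + 36\right)} = \frac{1}{\left(-24\right) 16} = \frac{1}{-384} = - \frac{1}{384} \approx -0.0026042$)
$E{\left(x{\left(-3 \right)},-128 \right)} - Q = \frac{101}{8} - - \frac{1}{384} = \frac{101}{8} + \frac{1}{384} = \frac{4849}{384}$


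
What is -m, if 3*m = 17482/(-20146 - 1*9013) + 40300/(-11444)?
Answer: 343792927/250271697 ≈ 1.3737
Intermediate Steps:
m = -343792927/250271697 (m = (17482/(-20146 - 1*9013) + 40300/(-11444))/3 = (17482/(-20146 - 9013) + 40300*(-1/11444))/3 = (17482/(-29159) - 10075/2861)/3 = (17482*(-1/29159) - 10075/2861)/3 = (-17482/29159 - 10075/2861)/3 = (⅓)*(-343792927/83423899) = -343792927/250271697 ≈ -1.3737)
-m = -1*(-343792927/250271697) = 343792927/250271697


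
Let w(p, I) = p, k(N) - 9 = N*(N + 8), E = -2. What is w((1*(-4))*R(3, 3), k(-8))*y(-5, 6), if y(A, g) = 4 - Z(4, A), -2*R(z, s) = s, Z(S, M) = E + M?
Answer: 66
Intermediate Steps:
Z(S, M) = -2 + M
R(z, s) = -s/2
k(N) = 9 + N*(8 + N) (k(N) = 9 + N*(N + 8) = 9 + N*(8 + N))
y(A, g) = 6 - A (y(A, g) = 4 - (-2 + A) = 4 + (2 - A) = 6 - A)
w((1*(-4))*R(3, 3), k(-8))*y(-5, 6) = ((1*(-4))*(-1/2*3))*(6 - 1*(-5)) = (-4*(-3/2))*(6 + 5) = 6*11 = 66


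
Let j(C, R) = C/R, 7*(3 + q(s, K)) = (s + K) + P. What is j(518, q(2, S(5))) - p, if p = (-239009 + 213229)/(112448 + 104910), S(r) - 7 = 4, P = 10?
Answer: 197047917/108679 ≈ 1813.1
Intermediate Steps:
S(r) = 11 (S(r) = 7 + 4 = 11)
q(s, K) = -11/7 + K/7 + s/7 (q(s, K) = -3 + ((s + K) + 10)/7 = -3 + ((K + s) + 10)/7 = -3 + (10 + K + s)/7 = -3 + (10/7 + K/7 + s/7) = -11/7 + K/7 + s/7)
p = -12890/108679 (p = -25780/217358 = -25780*1/217358 = -12890/108679 ≈ -0.11861)
j(518, q(2, S(5))) - p = 518/(-11/7 + (⅐)*11 + (⅐)*2) - 1*(-12890/108679) = 518/(-11/7 + 11/7 + 2/7) + 12890/108679 = 518/(2/7) + 12890/108679 = 518*(7/2) + 12890/108679 = 1813 + 12890/108679 = 197047917/108679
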